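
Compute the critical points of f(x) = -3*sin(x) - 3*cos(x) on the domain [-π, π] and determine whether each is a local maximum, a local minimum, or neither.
f'(x) = -3*sqrt(2)*cos(x + pi/4)

Solve f'(x) = 0 on [-π, π]:
  f'(x) = 0 ⇔ -3*cos(x) = -3*sin(x) ⇔ tan(x) = 1, i.e. x = arctan(1) + nπ; keep the solutions lying in [-π, π].
  ⇒ x = -3*pi/4 ≈ -2.3562, pi/4 ≈ 0.7854

f''(x) = 3*sqrt(2)*sin(x + pi/4)
Second-derivative test at each critical point:
  f''(-2.3562) = -4.2426 < 0 → local maximum
  f''(0.7854) = 4.2426 > 0 → local minimum

Critical points: x = -3*pi/4 ≈ -2.3562 (local maximum); x = pi/4 ≈ 0.7854 (local minimum)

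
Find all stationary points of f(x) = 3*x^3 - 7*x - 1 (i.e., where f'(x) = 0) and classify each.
f'(x) = 9*x^2 - 7

Solve f'(x) = 0:
  9*x^2 - 7 = 0 has no rational roots; quadratic formula: x = (0 ± √252)/18.
  ⇒ x = -sqrt(7)/3 ≈ -0.8819, sqrt(7)/3 ≈ 0.8819

f''(x) = 18*x
Second-derivative test at each critical point:
  f''(-0.8819) = -15.8745 < 0 → local maximum
  f''(0.8819) = 15.8745 > 0 → local minimum

Critical points: x = -sqrt(7)/3 ≈ -0.8819 (local maximum); x = sqrt(7)/3 ≈ 0.8819 (local minimum)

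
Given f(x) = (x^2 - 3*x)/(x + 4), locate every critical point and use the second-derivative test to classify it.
f'(x) = (x^2 + 8*x - 12)/(x^2 + 8*x + 16)

Solve f'(x) = 0:
  f'(x) = (x^2 + 8*x - 12)/(x + 4)^2; the denominator is positive wherever f is defined, so f'(x) = 0 ⇔ x^2 + 8*x - 12 = 0.
  x^2 + 8*x - 12 = 0 has no rational roots; quadratic formula: x = (-8 ± √112)/2.
  ⇒ x = -2*sqrt(7) - 4 ≈ -9.2915, -4 + 2*sqrt(7) ≈ 1.2915

f''(x) = 56/(x^3 + 12*x^2 + 48*x + 64)
Second-derivative test at each critical point:
  f''(-9.2915) = -0.3780 < 0 → local maximum
  f''(1.2915) = 0.3780 > 0 → local minimum

Critical points: x = -2*sqrt(7) - 4 ≈ -9.2915 (local maximum); x = -4 + 2*sqrt(7) ≈ 1.2915 (local minimum)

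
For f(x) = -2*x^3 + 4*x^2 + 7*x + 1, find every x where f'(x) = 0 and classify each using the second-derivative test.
f'(x) = -6*x^2 + 8*x + 7

Solve f'(x) = 0:
  6*x^2 - 8*x - 7 = 0 has no rational roots; quadratic formula: x = (8 ± √232)/12.
  ⇒ x = 2/3 - sqrt(58)/6 ≈ -0.6026, 2/3 + sqrt(58)/6 ≈ 1.9360

f''(x) = 8 - 12*x
Second-derivative test at each critical point:
  f''(-0.6026) = 15.2315 > 0 → local minimum
  f''(1.9360) = -15.2315 < 0 → local maximum

Critical points: x = 2/3 - sqrt(58)/6 ≈ -0.6026 (local minimum); x = 2/3 + sqrt(58)/6 ≈ 1.9360 (local maximum)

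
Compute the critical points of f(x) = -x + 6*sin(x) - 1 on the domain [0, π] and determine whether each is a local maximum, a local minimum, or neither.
f'(x) = 6*cos(x) - 1

Solve f'(x) = 0 on [0, π]:
  f'(x) = 0 ⇔ cos(x) = 1/6, i.e. x = ±arccos(1/6) + 2nπ; keep the solutions lying in [0, π].
  ⇒ x = acos(1/6) ≈ 1.4033

f''(x) = -6*sin(x)
Second-derivative test at each critical point:
  f''(1.4033) = -5.9161 < 0 → local maximum

Critical points: x = acos(1/6) ≈ 1.4033 (local maximum)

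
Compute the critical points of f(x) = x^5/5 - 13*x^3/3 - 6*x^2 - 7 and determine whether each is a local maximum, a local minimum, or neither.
f'(x) = x*(x^3 - 13*x - 12)

Solve f'(x) = 0:
  Factor: x^4 - 13*x^2 - 12*x = x*(x - 4)*(x + 1)*(x + 3) = 0.
  ⇒ x = -3, -1, 0, 4

f''(x) = 4*x^3 - 26*x - 12
Second-derivative test at each critical point:
  f''(-3) = -42 < 0 → local maximum
  f''(-1) = 10 > 0 → local minimum
  f''(0) = -12 < 0 → local maximum
  f''(4) = 140 > 0 → local minimum

Critical points: x = -3 (local maximum); x = -1 (local minimum); x = 0 (local maximum); x = 4 (local minimum)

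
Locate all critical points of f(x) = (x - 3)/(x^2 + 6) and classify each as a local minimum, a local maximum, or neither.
f'(x) = (x^2 - 2*x*(x - 3) + 6)/(x^2 + 6)^2

Solve f'(x) = 0:
  f'(x) = -(x^2 - 6*x - 6)/(x^2 + 6)^2; the denominator is positive wherever f is defined, so f'(x) = 0 ⇔ -x^2 + 6*x + 6 = 0.
  x^2 - 6*x - 6 = 0 has no rational roots; quadratic formula: x = (6 ± √60)/2.
  ⇒ x = 3 - sqrt(15) ≈ -0.8730, 3 + sqrt(15) ≈ 6.8730

f''(x) = 2*(4*x^2*(x - 3) + 3*(1 - x)*(x^2 + 6))/(x^2 + 6)^3
Second-derivative test at each critical point:
  f''(-0.8730) = 0.1694 > 0 → local minimum
  f''(6.8730) = -0.0027 < 0 → local maximum

Critical points: x = 3 - sqrt(15) ≈ -0.8730 (local minimum); x = 3 + sqrt(15) ≈ 6.8730 (local maximum)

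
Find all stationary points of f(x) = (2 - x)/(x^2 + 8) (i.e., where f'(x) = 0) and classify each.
f'(x) = (-x^2 + 2*x*(x - 2) - 8)/(x^2 + 8)^2

Solve f'(x) = 0:
  f'(x) = (x^2 - 4*x - 8)/(x^2 + 8)^2; the denominator is positive wherever f is defined, so f'(x) = 0 ⇔ x^2 - 4*x - 8 = 0.
  x^2 - 4*x - 8 = 0 has no rational roots; quadratic formula: x = (4 ± √48)/2.
  ⇒ x = 2 - 2*sqrt(3) ≈ -1.4641, 2 + 2*sqrt(3) ≈ 5.4641

f''(x) = 2*(4*x^2*(2 - x) + (3*x - 2)*(x^2 + 8))/(x^2 + 8)^3
Second-derivative test at each critical point:
  f''(-1.4641) = -0.0673 < 0 → local maximum
  f''(5.4641) = 0.0048 > 0 → local minimum

Critical points: x = 2 - 2*sqrt(3) ≈ -1.4641 (local maximum); x = 2 + 2*sqrt(3) ≈ 5.4641 (local minimum)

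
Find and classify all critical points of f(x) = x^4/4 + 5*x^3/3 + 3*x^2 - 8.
f'(x) = x*(x^2 + 5*x + 6)

Solve f'(x) = 0:
  Factor: x^3 + 5*x^2 + 6*x = x*(x + 2)*(x + 3) = 0.
  ⇒ x = -3, -2, 0

f''(x) = 3*x^2 + 10*x + 6
Second-derivative test at each critical point:
  f''(-3) = 3 > 0 → local minimum
  f''(-2) = -2 < 0 → local maximum
  f''(0) = 6 > 0 → local minimum

Critical points: x = -3 (local minimum); x = -2 (local maximum); x = 0 (local minimum)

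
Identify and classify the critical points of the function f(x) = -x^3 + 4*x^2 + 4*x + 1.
f'(x) = -3*x^2 + 8*x + 4

Solve f'(x) = 0:
  3*x^2 - 8*x - 4 = 0 has no rational roots; quadratic formula: x = (8 ± √112)/6.
  ⇒ x = 4/3 - 2*sqrt(7)/3 ≈ -0.4305, 4/3 + 2*sqrt(7)/3 ≈ 3.0972

f''(x) = 8 - 6*x
Second-derivative test at each critical point:
  f''(-0.4305) = 10.5830 > 0 → local minimum
  f''(3.0972) = -10.5830 < 0 → local maximum

Critical points: x = 4/3 - 2*sqrt(7)/3 ≈ -0.4305 (local minimum); x = 4/3 + 2*sqrt(7)/3 ≈ 3.0972 (local maximum)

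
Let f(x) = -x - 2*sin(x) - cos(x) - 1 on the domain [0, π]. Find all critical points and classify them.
f'(x) = sin(x) - 2*cos(x) - 1

Solve f'(x) = 0 on [0, π]:
  f'(x) = 0 ⇔ sin(x) - 2*cos(x) = 1. Write the left side as R·cos(x + φ) with R = √((-2)² + (-1)²) = sqrt(5), cos φ = -2*sqrt(5)/5, sin φ = -sqrt(5)/5; then cos(x + φ) = sqrt(5)/5. Solve for x and keep the solutions lying in [0, π].
  ⇒ x = pi/2 ≈ 1.5708

f''(x) = 2*sin(x) + cos(x)
Second-derivative test at each critical point:
  f''(1.5708) = 2 > 0 → local minimum

Critical points: x = pi/2 ≈ 1.5708 (local minimum)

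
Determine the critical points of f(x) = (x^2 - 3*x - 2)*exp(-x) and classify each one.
f'(x) = (-x^2 + 5*x - 1)*exp(-x)

Solve f'(x) = 0:
  f'(x) = (-x^2 + 5*x - 1)·exp(-x) and exp(-x) > 0 for every x, so f'(x) = 0 ⇔ -x^2 + 5*x - 1 = 0.
  x^2 - 5*x + 1 = 0 has no rational roots; quadratic formula: x = (5 ± √21)/2.
  ⇒ x = 5/2 - sqrt(21)/2 ≈ 0.2087, sqrt(21)/2 + 5/2 ≈ 4.7913

f''(x) = (x^2 - 7*x + 6)*exp(-x)
Second-derivative test at each critical point:
  f''(0.2087) = 3.7194 > 0 → local minimum
  f''(4.7913) = -0.0380 < 0 → local maximum

Critical points: x = 5/2 - sqrt(21)/2 ≈ 0.2087 (local minimum); x = sqrt(21)/2 + 5/2 ≈ 4.7913 (local maximum)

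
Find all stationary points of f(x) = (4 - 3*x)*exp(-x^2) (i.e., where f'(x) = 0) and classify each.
f'(x) = (2*x*(3*x - 4) - 3)*exp(-x^2)

Solve f'(x) = 0:
  f'(x) = (6*x^2 - 8*x - 3)·exp(-x^2) and exp(-x^2) > 0 for every x, so f'(x) = 0 ⇔ 6*x^2 - 8*x - 3 = 0.
  6*x^2 - 8*x - 3 = 0 has no rational roots; quadratic formula: x = (8 ± √136)/12.
  ⇒ x = 2/3 - sqrt(34)/6 ≈ -0.3052, 2/3 + sqrt(34)/6 ≈ 1.6385

f''(x) = 2*(2*x^2*(4 - 3*x) + 9*x - 4)*exp(-x^2)
Second-derivative test at each critical point:
  f''(-0.3052) = -10.6250 < 0 → local maximum
  f''(1.6385) = 0.7959 > 0 → local minimum

Critical points: x = 2/3 - sqrt(34)/6 ≈ -0.3052 (local maximum); x = 2/3 + sqrt(34)/6 ≈ 1.6385 (local minimum)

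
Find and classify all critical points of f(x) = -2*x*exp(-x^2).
f'(x) = 2*(2*x^2 - 1)*exp(-x^2)

Solve f'(x) = 0:
  f'(x) = (4*x^2 - 2)·exp(-x^2) and exp(-x^2) > 0 for every x, so f'(x) = 0 ⇔ 4*x^2 - 2 = 0.
  Factor: 4*x^2 - 2 = 2*(2*x^2 - 1); 2*x^2 - 1 = 0 has no rational roots; quadratic formula: x = (0 ± √8)/4.
  ⇒ x = -sqrt(2)/2 ≈ -0.7071, sqrt(2)/2 ≈ 0.7071

f''(x) = (-8*x^3 + 12*x)*exp(-x^2)
Second-derivative test at each critical point:
  f''(-0.7071) = -3.4311 < 0 → local maximum
  f''(0.7071) = 3.4311 > 0 → local minimum

Critical points: x = -sqrt(2)/2 ≈ -0.7071 (local maximum); x = sqrt(2)/2 ≈ 0.7071 (local minimum)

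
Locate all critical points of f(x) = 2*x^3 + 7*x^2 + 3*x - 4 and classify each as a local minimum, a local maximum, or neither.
f'(x) = 6*x^2 + 14*x + 3

Solve f'(x) = 0:
  6*x^2 + 14*x + 3 = 0 has no rational roots; quadratic formula: x = (-14 ± √124)/12.
  ⇒ x = -7/6 - sqrt(31)/6 ≈ -2.0946, -7/6 + sqrt(31)/6 ≈ -0.2387

f''(x) = 12*x + 14
Second-derivative test at each critical point:
  f''(-2.0946) = -11.1355 < 0 → local maximum
  f''(-0.2387) = 11.1355 > 0 → local minimum

Critical points: x = -7/6 - sqrt(31)/6 ≈ -2.0946 (local maximum); x = -7/6 + sqrt(31)/6 ≈ -0.2387 (local minimum)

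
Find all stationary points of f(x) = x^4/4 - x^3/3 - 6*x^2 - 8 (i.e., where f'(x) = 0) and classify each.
f'(x) = x*(x^2 - x - 12)

Solve f'(x) = 0:
  Factor: x^3 - x^2 - 12*x = x*(x - 4)*(x + 3) = 0.
  ⇒ x = -3, 0, 4

f''(x) = 3*x^2 - 2*x - 12
Second-derivative test at each critical point:
  f''(-3) = 21 > 0 → local minimum
  f''(0) = -12 < 0 → local maximum
  f''(4) = 28 > 0 → local minimum

Critical points: x = -3 (local minimum); x = 0 (local maximum); x = 4 (local minimum)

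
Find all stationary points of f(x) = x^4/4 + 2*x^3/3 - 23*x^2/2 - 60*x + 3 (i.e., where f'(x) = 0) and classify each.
f'(x) = x^3 + 2*x^2 - 23*x - 60

Solve f'(x) = 0:
  Factor: x^3 + 2*x^2 - 23*x - 60 = (x - 5)*(x + 3)*(x + 4) = 0.
  ⇒ x = -4, -3, 5

f''(x) = 3*x^2 + 4*x - 23
Second-derivative test at each critical point:
  f''(-4) = 9 > 0 → local minimum
  f''(-3) = -8 < 0 → local maximum
  f''(5) = 72 > 0 → local minimum

Critical points: x = -4 (local minimum); x = -3 (local maximum); x = 5 (local minimum)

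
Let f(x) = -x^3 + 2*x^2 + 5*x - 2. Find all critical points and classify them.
f'(x) = -3*x^2 + 4*x + 5

Solve f'(x) = 0:
  3*x^2 - 4*x - 5 = 0 has no rational roots; quadratic formula: x = (4 ± √76)/6.
  ⇒ x = 2/3 - sqrt(19)/3 ≈ -0.7863, 2/3 + sqrt(19)/3 ≈ 2.1196

f''(x) = 4 - 6*x
Second-derivative test at each critical point:
  f''(-0.7863) = 8.7178 > 0 → local minimum
  f''(2.1196) = -8.7178 < 0 → local maximum

Critical points: x = 2/3 - sqrt(19)/3 ≈ -0.7863 (local minimum); x = 2/3 + sqrt(19)/3 ≈ 2.1196 (local maximum)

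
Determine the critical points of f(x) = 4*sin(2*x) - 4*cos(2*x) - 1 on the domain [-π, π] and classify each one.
f'(x) = 8*sqrt(2)*sin(2*x + pi/4)

Solve f'(x) = 0 on [-π, π]:
  f'(x) = 0 ⇔ 4*cos(2*x) = -4*sin(2*x) ⇔ tan(2*x) = -1, i.e. 2*x = arctan(-1) + nπ; keep the solutions lying in [-π, π].
  ⇒ x = -5*pi/8 ≈ -1.9635, -pi/8 ≈ -0.3927, 3*pi/8 ≈ 1.1781, 7*pi/8 ≈ 2.7489

f''(x) = 16*sqrt(2)*cos(2*x + pi/4)
Second-derivative test at each critical point:
  f''(-1.9635) = -22.6274 < 0 → local maximum
  f''(-0.3927) = 22.6274 > 0 → local minimum
  f''(1.1781) = -22.6274 < 0 → local maximum
  f''(2.7489) = 22.6274 > 0 → local minimum

Critical points: x = -5*pi/8 ≈ -1.9635 (local maximum); x = -pi/8 ≈ -0.3927 (local minimum); x = 3*pi/8 ≈ 1.1781 (local maximum); x = 7*pi/8 ≈ 2.7489 (local minimum)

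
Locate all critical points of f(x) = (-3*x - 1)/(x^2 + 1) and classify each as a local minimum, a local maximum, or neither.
f'(x) = (3*x^2 + 2*x - 3)/(x^4 + 2*x^2 + 1)

Solve f'(x) = 0:
  f'(x) = (3*x^2 + 2*x - 3)/(x^2 + 1)^2; the denominator is positive wherever f is defined, so f'(x) = 0 ⇔ 3*x^2 + 2*x - 3 = 0.
  3*x^2 + 2*x - 3 = 0 has no rational roots; quadratic formula: x = (-2 ± √40)/6.
  ⇒ x = -sqrt(10)/3 - 1/3 ≈ -1.3874, -1/3 + sqrt(10)/3 ≈ 0.7208

f''(x) = 2*(-4*x^2*(3*x + 1) + (9*x + 1)*(x^2 + 1))/(x^2 + 1)^3
Second-derivative test at each critical point:
  f''(-1.3874) = -0.7393 < 0 → local maximum
  f''(0.7208) = 2.7393 > 0 → local minimum

Critical points: x = -sqrt(10)/3 - 1/3 ≈ -1.3874 (local maximum); x = -1/3 + sqrt(10)/3 ≈ 0.7208 (local minimum)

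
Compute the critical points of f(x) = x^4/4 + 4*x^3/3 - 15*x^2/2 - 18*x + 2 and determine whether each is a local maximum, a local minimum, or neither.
f'(x) = x^3 + 4*x^2 - 15*x - 18

Solve f'(x) = 0:
  Factor: x^3 + 4*x^2 - 15*x - 18 = (x - 3)*(x + 1)*(x + 6) = 0.
  ⇒ x = -6, -1, 3

f''(x) = 3*x^2 + 8*x - 15
Second-derivative test at each critical point:
  f''(-6) = 45 > 0 → local minimum
  f''(-1) = -20 < 0 → local maximum
  f''(3) = 36 > 0 → local minimum

Critical points: x = -6 (local minimum); x = -1 (local maximum); x = 3 (local minimum)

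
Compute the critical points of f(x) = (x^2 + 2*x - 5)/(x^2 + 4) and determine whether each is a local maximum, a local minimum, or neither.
f'(x) = 2*(-x^2 + 9*x + 4)/(x^4 + 8*x^2 + 16)

Solve f'(x) = 0:
  f'(x) = -2*(x^2 - 9*x - 4)/(x^2 + 4)^2; the denominator is positive wherever f is defined, so f'(x) = 0 ⇔ -2*x^2 + 18*x + 8 = 0.
  Factor: -2*x^2 + 18*x + 8 = -2*(x^2 - 9*x - 4); x^2 - 9*x - 4 = 0 has no rational roots; quadratic formula: x = (9 ± √97)/2.
  ⇒ x = 9/2 - sqrt(97)/2 ≈ -0.4244, 9/2 + sqrt(97)/2 ≈ 9.4244

f''(x) = 2*(2*x^3 - 27*x^2 - 24*x + 36)/(x^6 + 12*x^4 + 48*x^2 + 64)
Second-derivative test at each critical point:
  f''(-0.4244) = 1.1273 > 0 → local minimum
  f''(9.4244) = -0.0023 < 0 → local maximum

Critical points: x = 9/2 - sqrt(97)/2 ≈ -0.4244 (local minimum); x = 9/2 + sqrt(97)/2 ≈ 9.4244 (local maximum)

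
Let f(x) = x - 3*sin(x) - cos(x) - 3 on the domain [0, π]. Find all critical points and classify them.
f'(x) = sin(x) - 3*cos(x) + 1

Solve f'(x) = 0 on [0, π]:
  f'(x) = 0 ⇔ sin(x) - 3*cos(x) = -1. Write the left side as R·cos(x + φ) with R = √((-3)² + (-1)²) = sqrt(10), cos φ = -3*sqrt(10)/10, sin φ = -sqrt(10)/10; then cos(x + φ) = -sqrt(10)/10. Solve for x and keep the solutions lying in [0, π].
  ⇒ x = atan(4/3) ≈ 0.9273

f''(x) = 3*sin(x) + cos(x)
Second-derivative test at each critical point:
  f''(0.9273) = 3 > 0 → local minimum

Critical points: x = atan(4/3) ≈ 0.9273 (local minimum)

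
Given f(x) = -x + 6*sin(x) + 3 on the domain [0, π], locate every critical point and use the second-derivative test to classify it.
f'(x) = 6*cos(x) - 1

Solve f'(x) = 0 on [0, π]:
  f'(x) = 0 ⇔ cos(x) = 1/6, i.e. x = ±arccos(1/6) + 2nπ; keep the solutions lying in [0, π].
  ⇒ x = acos(1/6) ≈ 1.4033

f''(x) = -6*sin(x)
Second-derivative test at each critical point:
  f''(1.4033) = -5.9161 < 0 → local maximum

Critical points: x = acos(1/6) ≈ 1.4033 (local maximum)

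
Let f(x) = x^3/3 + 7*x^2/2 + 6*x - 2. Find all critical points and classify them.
f'(x) = x^2 + 7*x + 6

Solve f'(x) = 0:
  Factor: x^2 + 7*x + 6 = (x + 1)*(x + 6) = 0.
  ⇒ x = -6, -1

f''(x) = 2*x + 7
Second-derivative test at each critical point:
  f''(-6) = -5 < 0 → local maximum
  f''(-1) = 5 > 0 → local minimum

Critical points: x = -6 (local maximum); x = -1 (local minimum)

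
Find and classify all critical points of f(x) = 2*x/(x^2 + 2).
f'(x) = 2*(2 - x^2)/(x^4 + 4*x^2 + 4)

Solve f'(x) = 0:
  f'(x) = -2*(x^2 - 2)/(x^2 + 2)^2; the denominator is positive wherever f is defined, so f'(x) = 0 ⇔ 4 - 2*x^2 = 0.
  Factor: 4 - 2*x^2 = -2*(x^2 - 2); x^2 - 2 = 0 has no rational roots; quadratic formula: x = (0 ± √8)/2.
  ⇒ x = -sqrt(2) ≈ -1.4142, sqrt(2) ≈ 1.4142

f''(x) = 4*x*(x^2 - 6)/(x^2 + 2)^3
Second-derivative test at each critical point:
  f''(-1.4142) = 0.3536 > 0 → local minimum
  f''(1.4142) = -0.3536 < 0 → local maximum

Critical points: x = -sqrt(2) ≈ -1.4142 (local minimum); x = sqrt(2) ≈ 1.4142 (local maximum)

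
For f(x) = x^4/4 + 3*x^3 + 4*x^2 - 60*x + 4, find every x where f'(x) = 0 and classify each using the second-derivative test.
f'(x) = x^3 + 9*x^2 + 8*x - 60

Solve f'(x) = 0:
  Factor: x^3 + 9*x^2 + 8*x - 60 = (x - 2)*(x + 5)*(x + 6) = 0.
  ⇒ x = -6, -5, 2

f''(x) = 3*x^2 + 18*x + 8
Second-derivative test at each critical point:
  f''(-6) = 8 > 0 → local minimum
  f''(-5) = -7 < 0 → local maximum
  f''(2) = 56 > 0 → local minimum

Critical points: x = -6 (local minimum); x = -5 (local maximum); x = 2 (local minimum)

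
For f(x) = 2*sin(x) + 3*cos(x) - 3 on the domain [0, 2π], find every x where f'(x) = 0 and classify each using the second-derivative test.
f'(x) = -3*sin(x) + 2*cos(x)

Solve f'(x) = 0 on [0, 2π]:
  f'(x) = 0 ⇔ 2*cos(x) = 3*sin(x) ⇔ tan(x) = 2/3, i.e. x = arctan(2/3) + nπ; keep the solutions lying in [0, 2π].
  ⇒ x = atan(2/3) ≈ 0.5880, atan(2/3) + pi ≈ 3.7296

f''(x) = -2*sin(x) - 3*cos(x)
Second-derivative test at each critical point:
  f''(0.5880) = -3.6056 < 0 → local maximum
  f''(3.7296) = 3.6056 > 0 → local minimum

Critical points: x = atan(2/3) ≈ 0.5880 (local maximum); x = atan(2/3) + pi ≈ 3.7296 (local minimum)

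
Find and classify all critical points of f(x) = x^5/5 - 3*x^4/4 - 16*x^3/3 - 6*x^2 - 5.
f'(x) = x*(x^3 - 3*x^2 - 16*x - 12)

Solve f'(x) = 0:
  Factor: x^4 - 3*x^3 - 16*x^2 - 12*x = x*(x - 6)*(x + 1)*(x + 2) = 0.
  ⇒ x = -2, -1, 0, 6

f''(x) = 4*x^3 - 9*x^2 - 32*x - 12
Second-derivative test at each critical point:
  f''(-2) = -16 < 0 → local maximum
  f''(-1) = 7 > 0 → local minimum
  f''(0) = -12 < 0 → local maximum
  f''(6) = 336 > 0 → local minimum

Critical points: x = -2 (local maximum); x = -1 (local minimum); x = 0 (local maximum); x = 6 (local minimum)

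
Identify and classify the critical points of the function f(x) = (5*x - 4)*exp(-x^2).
f'(x) = (-2*x*(5*x - 4) + 5)*exp(-x^2)

Solve f'(x) = 0:
  f'(x) = (-10*x^2 + 8*x + 5)·exp(-x^2) and exp(-x^2) > 0 for every x, so f'(x) = 0 ⇔ -10*x^2 + 8*x + 5 = 0.
  10*x^2 - 8*x - 5 = 0 has no rational roots; quadratic formula: x = (8 ± √264)/20.
  ⇒ x = 2/5 - sqrt(66)/10 ≈ -0.4124, 2/5 + sqrt(66)/10 ≈ 1.2124

f''(x) = 2*(2*x^2*(5*x - 4) - 15*x + 4)*exp(-x^2)
Second-derivative test at each critical point:
  f''(-0.4124) = 13.7069 > 0 → local minimum
  f''(1.2124) = -3.7361 < 0 → local maximum

Critical points: x = 2/5 - sqrt(66)/10 ≈ -0.4124 (local minimum); x = 2/5 + sqrt(66)/10 ≈ 1.2124 (local maximum)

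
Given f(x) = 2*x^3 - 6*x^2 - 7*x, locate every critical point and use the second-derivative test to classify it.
f'(x) = 6*x^2 - 12*x - 7

Solve f'(x) = 0:
  6*x^2 - 12*x - 7 = 0 has no rational roots; quadratic formula: x = (12 ± √312)/12.
  ⇒ x = 1 - sqrt(78)/6 ≈ -0.4720, 1 + sqrt(78)/6 ≈ 2.4720

f''(x) = 12*x - 12
Second-derivative test at each critical point:
  f''(-0.4720) = -17.6635 < 0 → local maximum
  f''(2.4720) = 17.6635 > 0 → local minimum

Critical points: x = 1 - sqrt(78)/6 ≈ -0.4720 (local maximum); x = 1 + sqrt(78)/6 ≈ 2.4720 (local minimum)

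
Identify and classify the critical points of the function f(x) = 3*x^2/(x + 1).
f'(x) = 3*x*(x + 2)/(x^2 + 2*x + 1)

Solve f'(x) = 0:
  f'(x) = 3*x*(x + 2)/(x + 1)^2; the denominator is positive wherever f is defined, so f'(x) = 0 ⇔ 3*x^2 + 6*x = 0.
  Factor: 3*x^2 + 6*x = 3*x*(x + 2) = 0.
  ⇒ x = -2, 0

f''(x) = 6/(x^3 + 3*x^2 + 3*x + 1)
Second-derivative test at each critical point:
  f''(-2) = -6 < 0 → local maximum
  f''(0) = 6 > 0 → local minimum

Critical points: x = -2 (local maximum); x = 0 (local minimum)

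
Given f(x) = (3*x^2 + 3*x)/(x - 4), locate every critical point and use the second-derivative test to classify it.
f'(x) = 3*(x^2 - 8*x - 4)/(x^2 - 8*x + 16)

Solve f'(x) = 0:
  f'(x) = 3*(x^2 - 8*x - 4)/(x - 4)^2; the denominator is positive wherever f is defined, so f'(x) = 0 ⇔ 3*x^2 - 24*x - 12 = 0.
  Factor: 3*x^2 - 24*x - 12 = 3*(x^2 - 8*x - 4); x^2 - 8*x - 4 = 0 has no rational roots; quadratic formula: x = (8 ± √80)/2.
  ⇒ x = 4 - 2*sqrt(5) ≈ -0.4721, 4 + 2*sqrt(5) ≈ 8.4721

f''(x) = 120/(x^3 - 12*x^2 + 48*x - 64)
Second-derivative test at each critical point:
  f''(-0.4721) = -1.3416 < 0 → local maximum
  f''(8.4721) = 1.3416 > 0 → local minimum

Critical points: x = 4 - 2*sqrt(5) ≈ -0.4721 (local maximum); x = 4 + 2*sqrt(5) ≈ 8.4721 (local minimum)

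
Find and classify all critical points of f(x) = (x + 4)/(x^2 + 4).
f'(x) = (x^2 - 2*x*(x + 4) + 4)/(x^2 + 4)^2

Solve f'(x) = 0:
  f'(x) = -(x^2 + 8*x - 4)/(x^2 + 4)^2; the denominator is positive wherever f is defined, so f'(x) = 0 ⇔ -x^2 - 8*x + 4 = 0.
  x^2 + 8*x - 4 = 0 has no rational roots; quadratic formula: x = (-8 ± √80)/2.
  ⇒ x = -2*sqrt(5) - 4 ≈ -8.4721, -4 + 2*sqrt(5) ≈ 0.4721

f''(x) = 2*(4*x^2*(x + 4) - (3*x + 4)*(x^2 + 4))/(x^2 + 4)^3
Second-derivative test at each critical point:
  f''(-8.4721) = 0.0016 > 0 → local minimum
  f''(0.4721) = -0.5016 < 0 → local maximum

Critical points: x = -2*sqrt(5) - 4 ≈ -8.4721 (local minimum); x = -4 + 2*sqrt(5) ≈ 0.4721 (local maximum)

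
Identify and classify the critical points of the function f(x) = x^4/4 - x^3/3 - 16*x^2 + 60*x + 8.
f'(x) = x^3 - x^2 - 32*x + 60

Solve f'(x) = 0:
  Factor: x^3 - x^2 - 32*x + 60 = (x - 5)*(x - 2)*(x + 6) = 0.
  ⇒ x = -6, 2, 5

f''(x) = 3*x^2 - 2*x - 32
Second-derivative test at each critical point:
  f''(-6) = 88 > 0 → local minimum
  f''(2) = -24 < 0 → local maximum
  f''(5) = 33 > 0 → local minimum

Critical points: x = -6 (local minimum); x = 2 (local maximum); x = 5 (local minimum)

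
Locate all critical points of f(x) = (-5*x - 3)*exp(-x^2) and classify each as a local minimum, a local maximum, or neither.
f'(x) = (2*x*(5*x + 3) - 5)*exp(-x^2)

Solve f'(x) = 0:
  f'(x) = (10*x^2 + 6*x - 5)·exp(-x^2) and exp(-x^2) > 0 for every x, so f'(x) = 0 ⇔ 10*x^2 + 6*x - 5 = 0.
  10*x^2 + 6*x - 5 = 0 has no rational roots; quadratic formula: x = (-6 ± √236)/20.
  ⇒ x = -sqrt(59)/10 - 3/10 ≈ -1.0681, -3/10 + sqrt(59)/10 ≈ 0.4681

f''(x) = 2*(-10*x^3 - 6*x^2 + 15*x + 3)*exp(-x^2)
Second-derivative test at each critical point:
  f''(-1.0681) = -4.9089 < 0 → local maximum
  f''(0.4681) = 12.3392 > 0 → local minimum

Critical points: x = -sqrt(59)/10 - 3/10 ≈ -1.0681 (local maximum); x = -3/10 + sqrt(59)/10 ≈ 0.4681 (local minimum)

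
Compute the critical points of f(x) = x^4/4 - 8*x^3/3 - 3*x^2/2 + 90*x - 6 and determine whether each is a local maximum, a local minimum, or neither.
f'(x) = x^3 - 8*x^2 - 3*x + 90

Solve f'(x) = 0:
  Factor: x^3 - 8*x^2 - 3*x + 90 = (x - 6)*(x - 5)*(x + 3) = 0.
  ⇒ x = -3, 5, 6

f''(x) = 3*x^2 - 16*x - 3
Second-derivative test at each critical point:
  f''(-3) = 72 > 0 → local minimum
  f''(5) = -8 < 0 → local maximum
  f''(6) = 9 > 0 → local minimum

Critical points: x = -3 (local minimum); x = 5 (local maximum); x = 6 (local minimum)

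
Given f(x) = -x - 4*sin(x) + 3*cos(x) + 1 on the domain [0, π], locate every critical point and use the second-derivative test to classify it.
f'(x) = -3*sin(x) - 4*cos(x) - 1

Solve f'(x) = 0 on [0, π]:
  f'(x) = 0 ⇔ -3*sin(x) - 4*cos(x) = 1. Write the left side as R·cos(x + φ) with R = √((-4)² + 3²) = 5, cos φ = -4/5, sin φ = 3/5; then cos(x + φ) = 1/5. Solve for x and keep the solutions lying in [0, π].
  ⇒ x = atan((-3 + 8*sqrt(6))/(-6*sqrt(6) - 4)) + pi ≈ 2.4157

f''(x) = 4*sin(x) - 3*cos(x)
Second-derivative test at each critical point:
  f''(2.4157) = 4.8990 > 0 → local minimum

Critical points: x = atan((-3 + 8*sqrt(6))/(-6*sqrt(6) - 4)) + pi ≈ 2.4157 (local minimum)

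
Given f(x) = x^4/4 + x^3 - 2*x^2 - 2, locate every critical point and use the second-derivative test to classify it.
f'(x) = x*(x^2 + 3*x - 4)

Solve f'(x) = 0:
  Factor: x^3 + 3*x^2 - 4*x = x*(x - 1)*(x + 4) = 0.
  ⇒ x = -4, 0, 1

f''(x) = 3*x^2 + 6*x - 4
Second-derivative test at each critical point:
  f''(-4) = 20 > 0 → local minimum
  f''(0) = -4 < 0 → local maximum
  f''(1) = 5 > 0 → local minimum

Critical points: x = -4 (local minimum); x = 0 (local maximum); x = 1 (local minimum)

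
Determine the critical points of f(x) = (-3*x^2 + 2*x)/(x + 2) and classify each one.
f'(x) = (-3*x^2 - 12*x + 4)/(x^2 + 4*x + 4)

Solve f'(x) = 0:
  f'(x) = -(3*x^2 + 12*x - 4)/(x + 2)^2; the denominator is positive wherever f is defined, so f'(x) = 0 ⇔ -3*x^2 - 12*x + 4 = 0.
  3*x^2 + 12*x - 4 = 0 has no rational roots; quadratic formula: x = (-12 ± √192)/6.
  ⇒ x = -4*sqrt(3)/3 - 2 ≈ -4.3094, -2 + 4*sqrt(3)/3 ≈ 0.3094

f''(x) = -32/(x^3 + 6*x^2 + 12*x + 8)
Second-derivative test at each critical point:
  f''(-4.3094) = 2.5981 > 0 → local minimum
  f''(0.3094) = -2.5981 < 0 → local maximum

Critical points: x = -4*sqrt(3)/3 - 2 ≈ -4.3094 (local minimum); x = -2 + 4*sqrt(3)/3 ≈ 0.3094 (local maximum)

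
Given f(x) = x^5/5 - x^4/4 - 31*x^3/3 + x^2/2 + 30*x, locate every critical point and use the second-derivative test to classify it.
f'(x) = x^4 - x^3 - 31*x^2 + x + 30

Solve f'(x) = 0:
  Factor: x^4 - x^3 - 31*x^2 + x + 30 = (x - 6)*(x - 1)*(x + 1)*(x + 5) = 0.
  ⇒ x = -5, -1, 1, 6

f''(x) = 4*x^3 - 3*x^2 - 62*x + 1
Second-derivative test at each critical point:
  f''(-5) = -264 < 0 → local maximum
  f''(-1) = 56 > 0 → local minimum
  f''(1) = -60 < 0 → local maximum
  f''(6) = 385 > 0 → local minimum

Critical points: x = -5 (local maximum); x = -1 (local minimum); x = 1 (local maximum); x = 6 (local minimum)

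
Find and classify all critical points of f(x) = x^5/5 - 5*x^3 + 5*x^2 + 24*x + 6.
f'(x) = x^4 - 15*x^2 + 10*x + 24

Solve f'(x) = 0:
  Factor: x^4 - 15*x^2 + 10*x + 24 = (x - 3)*(x - 2)*(x + 1)*(x + 4) = 0.
  ⇒ x = -4, -1, 2, 3

f''(x) = 4*x^3 - 30*x + 10
Second-derivative test at each critical point:
  f''(-4) = -126 < 0 → local maximum
  f''(-1) = 36 > 0 → local minimum
  f''(2) = -18 < 0 → local maximum
  f''(3) = 28 > 0 → local minimum

Critical points: x = -4 (local maximum); x = -1 (local minimum); x = 2 (local maximum); x = 3 (local minimum)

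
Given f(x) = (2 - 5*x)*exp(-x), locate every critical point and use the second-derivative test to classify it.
f'(x) = (5*x - 7)*exp(-x)

Solve f'(x) = 0:
  f'(x) = (5*x - 7)·exp(-x) and exp(-x) > 0 for every x, so f'(x) = 0 ⇔ 5*x - 7 = 0.
  5*x - 7 = 0.
  ⇒ x = 7/5

f''(x) = (12 - 5*x)*exp(-x)
Second-derivative test at each critical point:
  f''(7/5) = 1.2330 > 0 → local minimum

Critical points: x = 7/5 (local minimum)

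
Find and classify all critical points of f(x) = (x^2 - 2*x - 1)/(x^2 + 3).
f'(x) = 2*(x^2 + 4*x - 3)/(x^4 + 6*x^2 + 9)

Solve f'(x) = 0:
  f'(x) = 2*(x^2 + 4*x - 3)/(x^2 + 3)^2; the denominator is positive wherever f is defined, so f'(x) = 0 ⇔ 2*x^2 + 8*x - 6 = 0.
  Factor: 2*x^2 + 8*x - 6 = 2*(x^2 + 4*x - 3); x^2 + 4*x - 3 = 0 has no rational roots; quadratic formula: x = (-4 ± √28)/2.
  ⇒ x = -sqrt(7) - 2 ≈ -4.6458, -2 + sqrt(7) ≈ 0.6458

f''(x) = 4*(-x^3 - 6*x^2 + 9*x + 6)/(x^6 + 9*x^4 + 27*x^2 + 27)
Second-derivative test at each critical point:
  f''(-4.6458) = -0.0175 < 0 → local maximum
  f''(0.6458) = 0.9064 > 0 → local minimum

Critical points: x = -sqrt(7) - 2 ≈ -4.6458 (local maximum); x = -2 + sqrt(7) ≈ 0.6458 (local minimum)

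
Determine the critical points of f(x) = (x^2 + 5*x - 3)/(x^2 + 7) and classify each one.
f'(x) = 5*(-x^2 + 4*x + 7)/(x^4 + 14*x^2 + 49)

Solve f'(x) = 0:
  f'(x) = -5*(x^2 - 4*x - 7)/(x^2 + 7)^2; the denominator is positive wherever f is defined, so f'(x) = 0 ⇔ -5*x^2 + 20*x + 35 = 0.
  Factor: -5*x^2 + 20*x + 35 = -5*(x^2 - 4*x - 7); x^2 - 4*x - 7 = 0 has no rational roots; quadratic formula: x = (4 ± √44)/2.
  ⇒ x = 2 - sqrt(11) ≈ -1.3166, 2 + sqrt(11) ≈ 5.3166

f''(x) = 10*(x^3 - 6*x^2 - 21*x + 14)/(x^6 + 21*x^4 + 147*x^2 + 343)
Second-derivative test at each critical point:
  f''(-1.3166) = 0.4348 > 0 → local minimum
  f''(5.3166) = -0.0267 < 0 → local maximum

Critical points: x = 2 - sqrt(11) ≈ -1.3166 (local minimum); x = 2 + sqrt(11) ≈ 5.3166 (local maximum)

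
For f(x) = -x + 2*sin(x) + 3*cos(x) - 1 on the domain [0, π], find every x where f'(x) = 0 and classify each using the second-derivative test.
f'(x) = -3*sin(x) + 2*cos(x) - 1

Solve f'(x) = 0 on [0, π]:
  f'(x) = 0 ⇔ -3*sin(x) + 2*cos(x) = 1. Write the left side as R·cos(x + φ) with R = √(2² + 3²) = sqrt(13), cos φ = 2*sqrt(13)/13, sin φ = 3*sqrt(13)/13; then cos(x + φ) = sqrt(13)/13. Solve for x and keep the solutions lying in [0, π].
  ⇒ x = atan((-3 + 4*sqrt(3))/(2 + 6*sqrt(3))) ≈ 0.3070

f''(x) = -2*sin(x) - 3*cos(x)
Second-derivative test at each critical point:
  f''(0.3070) = -3.4641 < 0 → local maximum

Critical points: x = atan((-3 + 4*sqrt(3))/(2 + 6*sqrt(3))) ≈ 0.3070 (local maximum)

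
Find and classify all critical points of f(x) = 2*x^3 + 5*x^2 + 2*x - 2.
f'(x) = 6*x^2 + 10*x + 2

Solve f'(x) = 0:
  Factor: 6*x^2 + 10*x + 2 = 2*(3*x^2 + 5*x + 1); 3*x^2 + 5*x + 1 = 0 has no rational roots; quadratic formula: x = (-5 ± √13)/6.
  ⇒ x = -5/6 - sqrt(13)/6 ≈ -1.4343, -5/6 + sqrt(13)/6 ≈ -0.2324

f''(x) = 12*x + 10
Second-derivative test at each critical point:
  f''(-1.4343) = -7.2111 < 0 → local maximum
  f''(-0.2324) = 7.2111 > 0 → local minimum

Critical points: x = -5/6 - sqrt(13)/6 ≈ -1.4343 (local maximum); x = -5/6 + sqrt(13)/6 ≈ -0.2324 (local minimum)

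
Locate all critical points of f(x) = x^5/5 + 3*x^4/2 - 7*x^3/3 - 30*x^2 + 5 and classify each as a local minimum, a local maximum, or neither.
f'(x) = x*(x^3 + 6*x^2 - 7*x - 60)

Solve f'(x) = 0:
  Factor: x^4 + 6*x^3 - 7*x^2 - 60*x = x*(x - 3)*(x + 4)*(x + 5) = 0.
  ⇒ x = -5, -4, 0, 3

f''(x) = 4*x^3 + 18*x^2 - 14*x - 60
Second-derivative test at each critical point:
  f''(-5) = -40 < 0 → local maximum
  f''(-4) = 28 > 0 → local minimum
  f''(0) = -60 < 0 → local maximum
  f''(3) = 168 > 0 → local minimum

Critical points: x = -5 (local maximum); x = -4 (local minimum); x = 0 (local maximum); x = 3 (local minimum)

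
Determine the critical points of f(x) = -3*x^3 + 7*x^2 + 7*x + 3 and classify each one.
f'(x) = -9*x^2 + 14*x + 7

Solve f'(x) = 0:
  9*x^2 - 14*x - 7 = 0 has no rational roots; quadratic formula: x = (14 ± √448)/18.
  ⇒ x = 7/9 - 4*sqrt(7)/9 ≈ -0.3981, 7/9 + 4*sqrt(7)/9 ≈ 1.9537

f''(x) = 14 - 18*x
Second-derivative test at each critical point:
  f''(-0.3981) = 21.1660 > 0 → local minimum
  f''(1.9537) = -21.1660 < 0 → local maximum

Critical points: x = 7/9 - 4*sqrt(7)/9 ≈ -0.3981 (local minimum); x = 7/9 + 4*sqrt(7)/9 ≈ 1.9537 (local maximum)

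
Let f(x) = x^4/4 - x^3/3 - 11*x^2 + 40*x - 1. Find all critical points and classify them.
f'(x) = x^3 - x^2 - 22*x + 40

Solve f'(x) = 0:
  Factor: x^3 - x^2 - 22*x + 40 = (x - 4)*(x - 2)*(x + 5) = 0.
  ⇒ x = -5, 2, 4

f''(x) = 3*x^2 - 2*x - 22
Second-derivative test at each critical point:
  f''(-5) = 63 > 0 → local minimum
  f''(2) = -14 < 0 → local maximum
  f''(4) = 18 > 0 → local minimum

Critical points: x = -5 (local minimum); x = 2 (local maximum); x = 4 (local minimum)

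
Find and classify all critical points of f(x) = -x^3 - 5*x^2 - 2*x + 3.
f'(x) = -3*x^2 - 10*x - 2

Solve f'(x) = 0:
  3*x^2 + 10*x + 2 = 0 has no rational roots; quadratic formula: x = (-10 ± √76)/6.
  ⇒ x = -5/3 - sqrt(19)/3 ≈ -3.1196, -5/3 + sqrt(19)/3 ≈ -0.2137

f''(x) = -6*x - 10
Second-derivative test at each critical point:
  f''(-3.1196) = 8.7178 > 0 → local minimum
  f''(-0.2137) = -8.7178 < 0 → local maximum

Critical points: x = -5/3 - sqrt(19)/3 ≈ -3.1196 (local minimum); x = -5/3 + sqrt(19)/3 ≈ -0.2137 (local maximum)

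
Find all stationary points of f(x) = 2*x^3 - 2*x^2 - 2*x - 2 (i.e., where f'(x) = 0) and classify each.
f'(x) = 6*x^2 - 4*x - 2

Solve f'(x) = 0:
  Factor: 6*x^2 - 4*x - 2 = 2*(x - 1)*(3*x + 1) = 0.
  ⇒ x = -1/3, 1

f''(x) = 12*x - 4
Second-derivative test at each critical point:
  f''(-1/3) = -8 < 0 → local maximum
  f''(1) = 8 > 0 → local minimum

Critical points: x = -1/3 (local maximum); x = 1 (local minimum)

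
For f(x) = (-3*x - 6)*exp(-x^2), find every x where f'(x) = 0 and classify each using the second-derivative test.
f'(x) = 3*(2*x*(x + 2) - 1)*exp(-x^2)

Solve f'(x) = 0:
  f'(x) = (6*x^2 + 12*x - 3)·exp(-x^2) and exp(-x^2) > 0 for every x, so f'(x) = 0 ⇔ 6*x^2 + 12*x - 3 = 0.
  Factor: 6*x^2 + 12*x - 3 = 3*(2*x^2 + 4*x - 1); 2*x^2 + 4*x - 1 = 0 has no rational roots; quadratic formula: x = (-4 ± √24)/4.
  ⇒ x = -sqrt(6)/2 - 1 ≈ -2.2247, -1 + sqrt(6)/2 ≈ 0.2247

f''(x) = 6*(-2*x^2*(x + 2) + 3*x + 2)*exp(-x^2)
Second-derivative test at each critical point:
  f''(-2.2247) = -0.1042 < 0 → local maximum
  f''(0.2247) = 13.9730 > 0 → local minimum

Critical points: x = -sqrt(6)/2 - 1 ≈ -2.2247 (local maximum); x = -1 + sqrt(6)/2 ≈ 0.2247 (local minimum)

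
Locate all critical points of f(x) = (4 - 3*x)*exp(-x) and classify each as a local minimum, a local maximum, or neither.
f'(x) = (3*x - 7)*exp(-x)

Solve f'(x) = 0:
  f'(x) = (3*x - 7)·exp(-x) and exp(-x) > 0 for every x, so f'(x) = 0 ⇔ 3*x - 7 = 0.
  3*x - 7 = 0.
  ⇒ x = 7/3

f''(x) = (10 - 3*x)*exp(-x)
Second-derivative test at each critical point:
  f''(7/3) = 0.2909 > 0 → local minimum

Critical points: x = 7/3 (local minimum)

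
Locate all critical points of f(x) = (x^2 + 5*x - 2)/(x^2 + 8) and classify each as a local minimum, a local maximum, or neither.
f'(x) = 5*(-x^2 + 4*x + 8)/(x^4 + 16*x^2 + 64)

Solve f'(x) = 0:
  f'(x) = -5*(x^2 - 4*x - 8)/(x^2 + 8)^2; the denominator is positive wherever f is defined, so f'(x) = 0 ⇔ -5*x^2 + 20*x + 40 = 0.
  Factor: -5*x^2 + 20*x + 40 = -5*(x^2 - 4*x - 8); x^2 - 4*x - 8 = 0 has no rational roots; quadratic formula: x = (4 ± √48)/2.
  ⇒ x = 2 - 2*sqrt(3) ≈ -1.4641, 2 + 2*sqrt(3) ≈ 5.4641

f''(x) = 10*(x^3 - 6*x^2 - 24*x + 16)/(x^6 + 24*x^4 + 192*x^2 + 512)
Second-derivative test at each critical point:
  f''(-1.4641) = 0.3367 > 0 → local minimum
  f''(5.4641) = -0.0242 < 0 → local maximum

Critical points: x = 2 - 2*sqrt(3) ≈ -1.4641 (local minimum); x = 2 + 2*sqrt(3) ≈ 5.4641 (local maximum)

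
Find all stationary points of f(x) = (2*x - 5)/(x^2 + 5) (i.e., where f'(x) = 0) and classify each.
f'(x) = 2*(-x^2 + 5*x + 5)/(x^4 + 10*x^2 + 25)

Solve f'(x) = 0:
  f'(x) = -2*(x^2 - 5*x - 5)/(x^2 + 5)^2; the denominator is positive wherever f is defined, so f'(x) = 0 ⇔ -2*x^2 + 10*x + 10 = 0.
  Factor: -2*x^2 + 10*x + 10 = -2*(x^2 - 5*x - 5); x^2 - 5*x - 5 = 0 has no rational roots; quadratic formula: x = (5 ± √45)/2.
  ⇒ x = 5/2 - 3*sqrt(5)/2 ≈ -0.8541, 5/2 + 3*sqrt(5)/2 ≈ 5.8541

f''(x) = 2*(4*x^2*(2*x - 5) + (5 - 6*x)*(x^2 + 5))/(x^2 + 5)^3
Second-derivative test at each critical point:
  f''(-0.8541) = 0.4087 > 0 → local minimum
  f''(5.8541) = -0.0087 < 0 → local maximum

Critical points: x = 5/2 - 3*sqrt(5)/2 ≈ -0.8541 (local minimum); x = 5/2 + 3*sqrt(5)/2 ≈ 5.8541 (local maximum)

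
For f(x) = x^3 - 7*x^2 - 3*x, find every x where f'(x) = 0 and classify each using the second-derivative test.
f'(x) = 3*x^2 - 14*x - 3

Solve f'(x) = 0:
  3*x^2 - 14*x - 3 = 0 has no rational roots; quadratic formula: x = (14 ± √232)/6.
  ⇒ x = 7/3 - sqrt(58)/3 ≈ -0.2053, 7/3 + sqrt(58)/3 ≈ 4.8719

f''(x) = 6*x - 14
Second-derivative test at each critical point:
  f''(-0.2053) = -15.2315 < 0 → local maximum
  f''(4.8719) = 15.2315 > 0 → local minimum

Critical points: x = 7/3 - sqrt(58)/3 ≈ -0.2053 (local maximum); x = 7/3 + sqrt(58)/3 ≈ 4.8719 (local minimum)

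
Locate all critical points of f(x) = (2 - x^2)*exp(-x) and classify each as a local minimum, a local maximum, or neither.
f'(x) = (x^2 - 2*x - 2)*exp(-x)

Solve f'(x) = 0:
  f'(x) = (x^2 - 2*x - 2)·exp(-x) and exp(-x) > 0 for every x, so f'(x) = 0 ⇔ x^2 - 2*x - 2 = 0.
  x^2 - 2*x - 2 = 0 has no rational roots; quadratic formula: x = (2 ± √12)/2.
  ⇒ x = 1 - sqrt(3) ≈ -0.7321, 1 + sqrt(3) ≈ 2.7321

f''(x) = x*(4 - x)*exp(-x)
Second-derivative test at each critical point:
  f''(-0.7321) = -7.2030 < 0 → local maximum
  f''(2.7321) = 0.2255 > 0 → local minimum

Critical points: x = 1 - sqrt(3) ≈ -0.7321 (local maximum); x = 1 + sqrt(3) ≈ 2.7321 (local minimum)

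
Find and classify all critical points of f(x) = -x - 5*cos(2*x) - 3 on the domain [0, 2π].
f'(x) = 10*sin(2*x) - 1

Solve f'(x) = 0 on [0, 2π]:
  f'(x) = 0 ⇔ sin(2*x) = 1/10, i.e. 2*x = arcsin(1/10) + 2nπ or 2*x = π − arcsin(1/10) + 2nπ; keep the solutions lying in [0, 2π].
  ⇒ x = asin(1/10)/2 ≈ 0.0501, -asin(1/10)/2 + pi/2 ≈ 1.5207, asin(1/10)/2 + pi ≈ 3.1917, -asin(1/10)/2 + 3*pi/2 ≈ 4.6623

f''(x) = 20*cos(2*x)
Second-derivative test at each critical point:
  f''(0.0501) = 19.8997 > 0 → local minimum
  f''(1.5207) = -19.8997 < 0 → local maximum
  f''(3.1917) = 19.8997 > 0 → local minimum
  f''(4.6623) = -19.8997 < 0 → local maximum

Critical points: x = asin(1/10)/2 ≈ 0.0501 (local minimum); x = -asin(1/10)/2 + pi/2 ≈ 1.5207 (local maximum); x = asin(1/10)/2 + pi ≈ 3.1917 (local minimum); x = -asin(1/10)/2 + 3*pi/2 ≈ 4.6623 (local maximum)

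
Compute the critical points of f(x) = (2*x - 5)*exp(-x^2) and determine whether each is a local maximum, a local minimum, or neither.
f'(x) = 2*(-x*(2*x - 5) + 1)*exp(-x^2)

Solve f'(x) = 0:
  f'(x) = (-4*x^2 + 10*x + 2)·exp(-x^2) and exp(-x^2) > 0 for every x, so f'(x) = 0 ⇔ -4*x^2 + 10*x + 2 = 0.
  Factor: -4*x^2 + 10*x + 2 = -2*(2*x^2 - 5*x - 1); 2*x^2 - 5*x - 1 = 0 has no rational roots; quadratic formula: x = (5 ± √33)/4.
  ⇒ x = 5/4 - sqrt(33)/4 ≈ -0.1861, 5/4 + sqrt(33)/4 ≈ 2.6861

f''(x) = 2*(2*x^2*(2*x - 5) - 6*x + 5)*exp(-x^2)
Second-derivative test at each critical point:
  f''(-0.1861) = 11.0979 > 0 → local minimum
  f''(2.6861) = -0.0084 < 0 → local maximum

Critical points: x = 5/4 - sqrt(33)/4 ≈ -0.1861 (local minimum); x = 5/4 + sqrt(33)/4 ≈ 2.6861 (local maximum)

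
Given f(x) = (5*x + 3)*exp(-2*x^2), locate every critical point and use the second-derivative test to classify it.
f'(x) = (-4*x*(5*x + 3) + 5)*exp(-2*x^2)

Solve f'(x) = 0:
  f'(x) = (-20*x^2 - 12*x + 5)·exp(-2*x^2) and exp(-2*x^2) > 0 for every x, so f'(x) = 0 ⇔ -20*x^2 - 12*x + 5 = 0.
  20*x^2 + 12*x - 5 = 0 has no rational roots; quadratic formula: x = (-12 ± √544)/40.
  ⇒ x = -sqrt(34)/10 - 3/10 ≈ -0.8831, -3/10 + sqrt(34)/10 ≈ 0.2831

f''(x) = 4*(4*x^2*(5*x + 3) - 15*x - 3)*exp(-2*x^2)
Second-derivative test at each critical point:
  f''(-0.8831) = 4.9026 > 0 → local minimum
  f''(0.2831) = -19.8696 < 0 → local maximum

Critical points: x = -sqrt(34)/10 - 3/10 ≈ -0.8831 (local minimum); x = -3/10 + sqrt(34)/10 ≈ 0.2831 (local maximum)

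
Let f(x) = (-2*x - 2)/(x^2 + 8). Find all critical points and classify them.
f'(x) = 2*(-x^2 + 2*x*(x + 1) - 8)/(x^2 + 8)^2

Solve f'(x) = 0:
  f'(x) = 2*(x - 2)*(x + 4)/(x^2 + 8)^2; the denominator is positive wherever f is defined, so f'(x) = 0 ⇔ 2*x^2 + 4*x - 16 = 0.
  Factor: 2*x^2 + 4*x - 16 = 2*(x - 2)*(x + 4) = 0.
  ⇒ x = -4, 2

f''(x) = 4*(-4*x^2*(x + 1) + (3*x + 1)*(x^2 + 8))/(x^2 + 8)^3
Second-derivative test at each critical point:
  f''(-4) = -1/48 < 0 → local maximum
  f''(2) = 1/12 > 0 → local minimum

Critical points: x = -4 (local maximum); x = 2 (local minimum)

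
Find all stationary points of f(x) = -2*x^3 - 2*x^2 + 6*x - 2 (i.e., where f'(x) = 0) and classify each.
f'(x) = -6*x^2 - 4*x + 6

Solve f'(x) = 0:
  Factor: -6*x^2 - 4*x + 6 = -2*(3*x^2 + 2*x - 3); 3*x^2 + 2*x - 3 = 0 has no rational roots; quadratic formula: x = (-2 ± √40)/6.
  ⇒ x = -sqrt(10)/3 - 1/3 ≈ -1.3874, -1/3 + sqrt(10)/3 ≈ 0.7208

f''(x) = -12*x - 4
Second-derivative test at each critical point:
  f''(-1.3874) = 12.6491 > 0 → local minimum
  f''(0.7208) = -12.6491 < 0 → local maximum

Critical points: x = -sqrt(10)/3 - 1/3 ≈ -1.3874 (local minimum); x = -1/3 + sqrt(10)/3 ≈ 0.7208 (local maximum)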